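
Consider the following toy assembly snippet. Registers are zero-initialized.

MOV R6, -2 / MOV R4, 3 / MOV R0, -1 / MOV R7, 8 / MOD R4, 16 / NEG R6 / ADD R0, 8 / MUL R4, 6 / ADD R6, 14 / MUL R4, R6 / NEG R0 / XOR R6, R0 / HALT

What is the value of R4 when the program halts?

R6=-2
R4=3
R0=-1
R7=8
R4=3%16=3
R6=-(-2)=2
R0=(-1)+8=7
R4=3*6=18
R6=2+14=16
R4=18*16=288
R0=-(7)=-7
R6=16^(-7)=-23
halt.

288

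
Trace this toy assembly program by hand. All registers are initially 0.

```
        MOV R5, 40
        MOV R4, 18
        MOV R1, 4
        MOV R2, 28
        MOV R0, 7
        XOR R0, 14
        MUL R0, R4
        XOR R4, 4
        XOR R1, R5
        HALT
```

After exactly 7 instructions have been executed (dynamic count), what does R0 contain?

R5=40
R4=18
R1=4
R2=28
R0=7
R0=7^14=9
R0=9*18=162
After step 7: R0 = 162.

162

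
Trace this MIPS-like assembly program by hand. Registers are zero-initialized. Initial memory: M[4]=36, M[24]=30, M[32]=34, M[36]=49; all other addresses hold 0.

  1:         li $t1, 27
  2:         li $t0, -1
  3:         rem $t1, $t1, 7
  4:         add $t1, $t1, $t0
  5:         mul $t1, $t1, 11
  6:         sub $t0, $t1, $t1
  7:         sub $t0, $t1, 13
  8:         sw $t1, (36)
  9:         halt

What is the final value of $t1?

55

li $t1, 27 → $t1=27
li $t0, -1 → $t0=-1
rem $t1, $t1, 7 → $t1=27%7=6
add $t1, $t1, $t0 → $t1=6+(-1)=5
mul $t1, $t1, 11 → $t1=5*11=55
sub $t0, $t1, $t1 → $t0=55-55=0
sub $t0, $t1, 13 → $t0=55-13=42
sw $t1, (36) → M[36]=55
halt.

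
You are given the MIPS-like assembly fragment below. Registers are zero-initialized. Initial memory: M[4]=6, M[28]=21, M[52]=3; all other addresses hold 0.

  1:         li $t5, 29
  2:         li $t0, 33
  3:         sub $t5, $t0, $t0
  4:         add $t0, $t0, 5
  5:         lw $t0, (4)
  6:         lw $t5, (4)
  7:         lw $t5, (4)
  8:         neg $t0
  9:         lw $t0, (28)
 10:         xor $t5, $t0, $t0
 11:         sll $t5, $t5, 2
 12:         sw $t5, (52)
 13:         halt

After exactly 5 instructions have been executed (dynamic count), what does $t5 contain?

li $t5, 29 → $t5=29
li $t0, 33 → $t0=33
sub $t5, $t0, $t0 → $t5=33-33=0
add $t0, $t0, 5 → $t0=33+5=38
lw $t0, (4) → $t0=M[4]=6
After step 5: $t5 = 0.

0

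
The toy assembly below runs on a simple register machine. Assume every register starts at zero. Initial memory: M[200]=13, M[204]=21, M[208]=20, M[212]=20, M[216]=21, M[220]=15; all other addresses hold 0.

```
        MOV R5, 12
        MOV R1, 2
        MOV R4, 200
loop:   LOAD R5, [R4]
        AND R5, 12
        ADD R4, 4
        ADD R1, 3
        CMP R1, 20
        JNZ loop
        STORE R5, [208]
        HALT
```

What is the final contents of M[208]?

R5=12
R1=2
R4=200
R5=M[200]=13
R5=13&12=12
R4=200+4=204
R1=2+3=5
CMP R1, 20  (cmp 5,20)
JNZ loop: taken
R5=M[204]=21
R5=21&12=4
R4=204+4=208
R1=5+3=8
CMP R1, 20  (cmp 8,20)
JNZ loop: taken
R5=M[208]=20
R5=20&12=4
R4=208+4=212
R1=8+3=11
CMP R1, 20  (cmp 11,20)
JNZ loop: taken
R5=M[212]=20
R5=20&12=4
R4=212+4=216
R1=11+3=14
CMP R1, 20  (cmp 14,20)
JNZ loop: taken
R5=M[216]=21
R5=21&12=4
R4=216+4=220
R1=14+3=17
CMP R1, 20  (cmp 17,20)
JNZ loop: taken
R5=M[220]=15
R5=15&12=12
R4=220+4=224
R1=17+3=20
CMP R1, 20  (cmp 20,20)
JNZ loop: not taken
STORE R5, [208] → M[208]=12
halt.

12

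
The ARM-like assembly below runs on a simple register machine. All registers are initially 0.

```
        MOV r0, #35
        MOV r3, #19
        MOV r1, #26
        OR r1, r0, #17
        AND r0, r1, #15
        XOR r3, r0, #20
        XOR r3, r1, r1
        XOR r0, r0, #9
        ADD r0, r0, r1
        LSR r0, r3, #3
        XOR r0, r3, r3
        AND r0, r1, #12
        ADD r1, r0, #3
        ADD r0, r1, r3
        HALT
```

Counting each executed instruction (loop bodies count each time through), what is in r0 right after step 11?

r0=35
r3=19
r1=26
r1=35|17=51
r0=51&15=3
r3=3^20=23
r3=51^51=0
r0=3^9=10
r0=10+51=61
r0=0>>3=0
r0=0^0=0
After step 11: r0 = 0.

0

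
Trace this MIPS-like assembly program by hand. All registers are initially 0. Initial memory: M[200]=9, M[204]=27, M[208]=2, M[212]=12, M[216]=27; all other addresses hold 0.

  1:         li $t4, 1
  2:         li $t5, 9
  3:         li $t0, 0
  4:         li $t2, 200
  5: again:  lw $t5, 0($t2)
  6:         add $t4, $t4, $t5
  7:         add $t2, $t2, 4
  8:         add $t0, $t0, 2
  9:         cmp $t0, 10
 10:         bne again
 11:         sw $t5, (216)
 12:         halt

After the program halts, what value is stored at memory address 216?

27

$t4=1
$t5=9
$t0=0
$t2=200
$t5=M[200]=9
$t4=1+9=10
$t2=200+4=204
$t0=0+2=2
cmp $t0, 10  (cmp 2,10)
bne again: taken
$t5=M[204]=27
$t4=10+27=37
$t2=204+4=208
$t0=2+2=4
cmp $t0, 10  (cmp 4,10)
bne again: taken
$t5=M[208]=2
$t4=37+2=39
$t2=208+4=212
$t0=4+2=6
cmp $t0, 10  (cmp 6,10)
bne again: taken
$t5=M[212]=12
$t4=39+12=51
$t2=212+4=216
$t0=6+2=8
cmp $t0, 10  (cmp 8,10)
bne again: taken
$t5=M[216]=27
$t4=51+27=78
$t2=216+4=220
$t0=8+2=10
cmp $t0, 10  (cmp 10,10)
bne again: not taken
sw $t5, (216) → M[216]=27
halt.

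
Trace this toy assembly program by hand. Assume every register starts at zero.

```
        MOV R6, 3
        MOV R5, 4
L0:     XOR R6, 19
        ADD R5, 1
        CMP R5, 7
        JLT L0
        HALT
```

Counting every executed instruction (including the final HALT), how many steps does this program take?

15

after MOV R6, 3: R6=3
after MOV R5, 4: R5=4
after XOR R6, 19: R6=3^19=16
after ADD R5, 1: R5=4+1=5
CMP R5, 7  (cmp 5,7)
JLT L0: taken
after XOR R6, 19: R6=16^19=3
after ADD R5, 1: R5=5+1=6
CMP R5, 7  (cmp 6,7)
JLT L0: taken
after XOR R6, 19: R6=3^19=16
after ADD R5, 1: R5=6+1=7
CMP R5, 7  (cmp 7,7)
JLT L0: not taken
halt.
Total executed instructions: 15.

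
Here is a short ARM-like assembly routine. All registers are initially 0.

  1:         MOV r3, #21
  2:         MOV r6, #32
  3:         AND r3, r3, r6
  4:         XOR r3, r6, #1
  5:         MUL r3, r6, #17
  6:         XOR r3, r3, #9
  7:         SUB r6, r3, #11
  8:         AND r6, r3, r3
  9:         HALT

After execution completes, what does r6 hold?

553

MOV r3, #21 → r3=21
MOV r6, #32 → r6=32
AND r3, r3, r6 → r3=21&32=0
XOR r3, r6, #1 → r3=32^1=33
MUL r3, r6, #17 → r3=32*17=544
XOR r3, r3, #9 → r3=544^9=553
SUB r6, r3, #11 → r6=553-11=542
AND r6, r3, r3 → r6=553&553=553
halt.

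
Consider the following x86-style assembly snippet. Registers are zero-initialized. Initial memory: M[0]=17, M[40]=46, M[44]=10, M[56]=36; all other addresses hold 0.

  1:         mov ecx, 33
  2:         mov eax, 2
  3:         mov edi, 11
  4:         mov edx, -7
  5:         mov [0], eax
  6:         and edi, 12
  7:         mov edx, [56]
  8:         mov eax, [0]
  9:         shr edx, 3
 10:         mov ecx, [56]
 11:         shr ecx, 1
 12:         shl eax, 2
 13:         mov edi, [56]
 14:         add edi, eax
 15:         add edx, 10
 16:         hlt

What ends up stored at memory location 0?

mov ecx, 33 → ecx=33
mov eax, 2 → eax=2
mov edi, 11 → edi=11
mov edx, -7 → edx=-7
mov [0], eax → M[0]=2
and edi, 12 → edi=11&12=8
mov edx, [56] → edx=M[56]=36
mov eax, [0] → eax=M[0]=2
shr edx, 3 → edx=36>>3=4
mov ecx, [56] → ecx=M[56]=36
shr ecx, 1 → ecx=36>>1=18
shl eax, 2 → eax=2<<2=8
mov edi, [56] → edi=M[56]=36
add edi, eax → edi=36+8=44
add edx, 10 → edx=4+10=14
halt.

2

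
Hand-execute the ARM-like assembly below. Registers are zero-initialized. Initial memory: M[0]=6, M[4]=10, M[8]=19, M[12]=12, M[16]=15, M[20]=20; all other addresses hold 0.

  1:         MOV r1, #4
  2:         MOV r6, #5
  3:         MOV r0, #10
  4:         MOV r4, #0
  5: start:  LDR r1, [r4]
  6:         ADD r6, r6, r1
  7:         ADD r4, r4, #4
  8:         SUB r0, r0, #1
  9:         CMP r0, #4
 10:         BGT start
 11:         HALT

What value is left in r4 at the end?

24

r1=4
r6=5
r0=10
r4=0
r1=M[0]=6
r6=5+6=11
r4=0+4=4
r0=10-1=9
CMP r0, #4  (cmp 9,4)
BGT start: taken
r1=M[4]=10
r6=11+10=21
r4=4+4=8
r0=9-1=8
CMP r0, #4  (cmp 8,4)
BGT start: taken
r1=M[8]=19
r6=21+19=40
r4=8+4=12
r0=8-1=7
CMP r0, #4  (cmp 7,4)
BGT start: taken
r1=M[12]=12
r6=40+12=52
r4=12+4=16
r0=7-1=6
CMP r0, #4  (cmp 6,4)
BGT start: taken
r1=M[16]=15
r6=52+15=67
r4=16+4=20
r0=6-1=5
CMP r0, #4  (cmp 5,4)
BGT start: taken
r1=M[20]=20
r6=67+20=87
r4=20+4=24
r0=5-1=4
CMP r0, #4  (cmp 4,4)
BGT start: not taken
halt.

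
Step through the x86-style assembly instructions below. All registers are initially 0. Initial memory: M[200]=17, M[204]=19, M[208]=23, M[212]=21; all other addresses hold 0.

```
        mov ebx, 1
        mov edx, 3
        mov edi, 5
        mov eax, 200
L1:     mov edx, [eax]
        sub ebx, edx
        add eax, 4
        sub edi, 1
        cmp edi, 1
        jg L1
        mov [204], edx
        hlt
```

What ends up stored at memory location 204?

ebx=1
edx=3
edi=5
eax=200
edx=M[200]=17
ebx=1-17=-16
eax=200+4=204
edi=5-1=4
cmp edi, 1  (cmp 4,1)
jg L1: taken
edx=M[204]=19
ebx=(-16)-19=-35
eax=204+4=208
edi=4-1=3
cmp edi, 1  (cmp 3,1)
jg L1: taken
edx=M[208]=23
ebx=(-35)-23=-58
eax=208+4=212
edi=3-1=2
cmp edi, 1  (cmp 2,1)
jg L1: taken
edx=M[212]=21
ebx=(-58)-21=-79
eax=212+4=216
edi=2-1=1
cmp edi, 1  (cmp 1,1)
jg L1: not taken
mov [204], edx → M[204]=21
halt.

21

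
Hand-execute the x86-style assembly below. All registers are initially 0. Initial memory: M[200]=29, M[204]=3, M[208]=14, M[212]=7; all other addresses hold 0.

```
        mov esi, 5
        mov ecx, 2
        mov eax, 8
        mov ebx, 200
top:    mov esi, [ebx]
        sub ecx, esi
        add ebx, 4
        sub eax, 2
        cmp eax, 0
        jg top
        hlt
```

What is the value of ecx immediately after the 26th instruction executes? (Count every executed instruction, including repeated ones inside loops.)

after mov esi, 5: esi=5
after mov ecx, 2: ecx=2
after mov eax, 8: eax=8
after mov ebx, 200: ebx=200
after mov esi, [ebx]: esi=M[200]=29
after sub ecx, esi: ecx=2-29=-27
after add ebx, 4: ebx=200+4=204
after sub eax, 2: eax=8-2=6
cmp eax, 0  (cmp 6,0)
jg top: taken
after mov esi, [ebx]: esi=M[204]=3
after sub ecx, esi: ecx=(-27)-3=-30
after add ebx, 4: ebx=204+4=208
after sub eax, 2: eax=6-2=4
cmp eax, 0  (cmp 4,0)
jg top: taken
after mov esi, [ebx]: esi=M[208]=14
after sub ecx, esi: ecx=(-30)-14=-44
after add ebx, 4: ebx=208+4=212
after sub eax, 2: eax=4-2=2
cmp eax, 0  (cmp 2,0)
jg top: taken
after mov esi, [ebx]: esi=M[212]=7
after sub ecx, esi: ecx=(-44)-7=-51
after add ebx, 4: ebx=212+4=216
after sub eax, 2: eax=2-2=0
After step 26: ecx = -51.

-51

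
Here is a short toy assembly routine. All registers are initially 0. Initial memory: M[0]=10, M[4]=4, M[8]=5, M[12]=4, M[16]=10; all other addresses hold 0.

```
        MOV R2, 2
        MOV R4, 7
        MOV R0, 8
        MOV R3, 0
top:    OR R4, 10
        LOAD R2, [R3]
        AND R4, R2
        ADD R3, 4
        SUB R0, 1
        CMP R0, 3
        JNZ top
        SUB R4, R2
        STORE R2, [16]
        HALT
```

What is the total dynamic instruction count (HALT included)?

MOV R2, 2 → R2=2
MOV R4, 7 → R4=7
MOV R0, 8 → R0=8
MOV R3, 0 → R3=0
OR R4, 10 → R4=7|10=15
LOAD R2, [R3] → R2=M[0]=10
AND R4, R2 → R4=15&10=10
ADD R3, 4 → R3=0+4=4
SUB R0, 1 → R0=8-1=7
CMP R0, 3  (cmp 7,3)
JNZ top: taken
OR R4, 10 → R4=10|10=10
LOAD R2, [R3] → R2=M[4]=4
AND R4, R2 → R4=10&4=0
ADD R3, 4 → R3=4+4=8
SUB R0, 1 → R0=7-1=6
CMP R0, 3  (cmp 6,3)
JNZ top: taken
OR R4, 10 → R4=0|10=10
LOAD R2, [R3] → R2=M[8]=5
AND R4, R2 → R4=10&5=0
ADD R3, 4 → R3=8+4=12
SUB R0, 1 → R0=6-1=5
CMP R0, 3  (cmp 5,3)
JNZ top: taken
OR R4, 10 → R4=0|10=10
LOAD R2, [R3] → R2=M[12]=4
AND R4, R2 → R4=10&4=0
ADD R3, 4 → R3=12+4=16
SUB R0, 1 → R0=5-1=4
CMP R0, 3  (cmp 4,3)
JNZ top: taken
OR R4, 10 → R4=0|10=10
LOAD R2, [R3] → R2=M[16]=10
AND R4, R2 → R4=10&10=10
ADD R3, 4 → R3=16+4=20
SUB R0, 1 → R0=4-1=3
CMP R0, 3  (cmp 3,3)
JNZ top: not taken
SUB R4, R2 → R4=10-10=0
STORE R2, [16] → M[16]=10
halt.
Total executed instructions: 42.

42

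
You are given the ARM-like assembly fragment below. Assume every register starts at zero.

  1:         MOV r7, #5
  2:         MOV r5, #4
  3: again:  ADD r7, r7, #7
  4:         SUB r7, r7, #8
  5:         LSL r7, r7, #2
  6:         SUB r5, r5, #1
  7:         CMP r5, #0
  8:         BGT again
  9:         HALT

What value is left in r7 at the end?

r7=5
r5=4
r7=5+7=12
r7=12-8=4
r7=4<<2=16
r5=4-1=3
CMP r5, #0  (cmp 3,0)
BGT again: taken
r7=16+7=23
r7=23-8=15
r7=15<<2=60
r5=3-1=2
CMP r5, #0  (cmp 2,0)
BGT again: taken
r7=60+7=67
r7=67-8=59
r7=59<<2=236
r5=2-1=1
CMP r5, #0  (cmp 1,0)
BGT again: taken
r7=236+7=243
r7=243-8=235
r7=235<<2=940
r5=1-1=0
CMP r5, #0  (cmp 0,0)
BGT again: not taken
halt.

940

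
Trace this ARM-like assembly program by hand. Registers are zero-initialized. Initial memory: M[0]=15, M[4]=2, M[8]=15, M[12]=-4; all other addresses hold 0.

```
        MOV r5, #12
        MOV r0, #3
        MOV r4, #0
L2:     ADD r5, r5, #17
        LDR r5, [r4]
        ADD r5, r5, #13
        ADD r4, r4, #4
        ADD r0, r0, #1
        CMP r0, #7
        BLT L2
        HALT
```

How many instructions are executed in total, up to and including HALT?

32

r5=12
r0=3
r4=0
r5=12+17=29
r5=M[0]=15
r5=15+13=28
r4=0+4=4
r0=3+1=4
CMP r0, #7  (cmp 4,7)
BLT L2: taken
r5=28+17=45
r5=M[4]=2
r5=2+13=15
r4=4+4=8
r0=4+1=5
CMP r0, #7  (cmp 5,7)
BLT L2: taken
r5=15+17=32
r5=M[8]=15
r5=15+13=28
r4=8+4=12
r0=5+1=6
CMP r0, #7  (cmp 6,7)
BLT L2: taken
r5=28+17=45
r5=M[12]=-4
r5=(-4)+13=9
r4=12+4=16
r0=6+1=7
CMP r0, #7  (cmp 7,7)
BLT L2: not taken
halt.
Total executed instructions: 32.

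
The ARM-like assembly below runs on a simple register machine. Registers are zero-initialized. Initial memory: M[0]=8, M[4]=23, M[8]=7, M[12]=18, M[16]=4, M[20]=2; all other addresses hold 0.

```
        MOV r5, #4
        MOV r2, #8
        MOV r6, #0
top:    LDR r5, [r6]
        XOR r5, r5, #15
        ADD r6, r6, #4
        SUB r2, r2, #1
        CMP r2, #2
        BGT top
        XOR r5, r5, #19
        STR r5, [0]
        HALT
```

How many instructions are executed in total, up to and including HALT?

42

r5=4
r2=8
r6=0
r5=M[0]=8
r5=8^15=7
r6=0+4=4
r2=8-1=7
CMP r2, #2  (cmp 7,2)
BGT top: taken
r5=M[4]=23
r5=23^15=24
r6=4+4=8
r2=7-1=6
CMP r2, #2  (cmp 6,2)
BGT top: taken
r5=M[8]=7
r5=7^15=8
r6=8+4=12
r2=6-1=5
CMP r2, #2  (cmp 5,2)
BGT top: taken
r5=M[12]=18
r5=18^15=29
r6=12+4=16
r2=5-1=4
CMP r2, #2  (cmp 4,2)
BGT top: taken
r5=M[16]=4
r5=4^15=11
r6=16+4=20
r2=4-1=3
CMP r2, #2  (cmp 3,2)
BGT top: taken
r5=M[20]=2
r5=2^15=13
r6=20+4=24
r2=3-1=2
CMP r2, #2  (cmp 2,2)
BGT top: not taken
r5=13^19=30
STR r5, [0] → M[0]=30
halt.
Total executed instructions: 42.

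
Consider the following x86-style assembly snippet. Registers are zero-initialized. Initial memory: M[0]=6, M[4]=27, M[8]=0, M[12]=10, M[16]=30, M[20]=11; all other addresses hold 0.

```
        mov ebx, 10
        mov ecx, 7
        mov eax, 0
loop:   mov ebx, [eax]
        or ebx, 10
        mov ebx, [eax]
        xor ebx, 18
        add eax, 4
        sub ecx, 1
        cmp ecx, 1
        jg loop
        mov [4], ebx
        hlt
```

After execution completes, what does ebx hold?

mov ebx, 10 → ebx=10
mov ecx, 7 → ecx=7
mov eax, 0 → eax=0
mov ebx, [eax] → ebx=M[0]=6
or ebx, 10 → ebx=6|10=14
mov ebx, [eax] → ebx=M[0]=6
xor ebx, 18 → ebx=6^18=20
add eax, 4 → eax=0+4=4
sub ecx, 1 → ecx=7-1=6
cmp ecx, 1  (cmp 6,1)
jg loop: taken
mov ebx, [eax] → ebx=M[4]=27
or ebx, 10 → ebx=27|10=27
mov ebx, [eax] → ebx=M[4]=27
xor ebx, 18 → ebx=27^18=9
add eax, 4 → eax=4+4=8
sub ecx, 1 → ecx=6-1=5
cmp ecx, 1  (cmp 5,1)
jg loop: taken
mov ebx, [eax] → ebx=M[8]=0
or ebx, 10 → ebx=0|10=10
mov ebx, [eax] → ebx=M[8]=0
xor ebx, 18 → ebx=0^18=18
add eax, 4 → eax=8+4=12
sub ecx, 1 → ecx=5-1=4
cmp ecx, 1  (cmp 4,1)
jg loop: taken
mov ebx, [eax] → ebx=M[12]=10
or ebx, 10 → ebx=10|10=10
mov ebx, [eax] → ebx=M[12]=10
xor ebx, 18 → ebx=10^18=24
add eax, 4 → eax=12+4=16
sub ecx, 1 → ecx=4-1=3
cmp ecx, 1  (cmp 3,1)
jg loop: taken
mov ebx, [eax] → ebx=M[16]=30
or ebx, 10 → ebx=30|10=30
mov ebx, [eax] → ebx=M[16]=30
xor ebx, 18 → ebx=30^18=12
add eax, 4 → eax=16+4=20
sub ecx, 1 → ecx=3-1=2
cmp ecx, 1  (cmp 2,1)
jg loop: taken
mov ebx, [eax] → ebx=M[20]=11
or ebx, 10 → ebx=11|10=11
mov ebx, [eax] → ebx=M[20]=11
xor ebx, 18 → ebx=11^18=25
add eax, 4 → eax=20+4=24
sub ecx, 1 → ecx=2-1=1
cmp ecx, 1  (cmp 1,1)
jg loop: not taken
mov [4], ebx → M[4]=25
halt.

25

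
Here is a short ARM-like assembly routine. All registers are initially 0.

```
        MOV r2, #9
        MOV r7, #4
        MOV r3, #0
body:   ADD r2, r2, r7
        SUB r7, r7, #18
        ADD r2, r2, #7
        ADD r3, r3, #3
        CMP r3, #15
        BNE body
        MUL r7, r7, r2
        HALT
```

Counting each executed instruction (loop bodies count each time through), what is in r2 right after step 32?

-116

MOV r2, #9 → r2=9
MOV r7, #4 → r7=4
MOV r3, #0 → r3=0
ADD r2, r2, r7 → r2=9+4=13
SUB r7, r7, #18 → r7=4-18=-14
ADD r2, r2, #7 → r2=13+7=20
ADD r3, r3, #3 → r3=0+3=3
CMP r3, #15  (cmp 3,15)
BNE body: taken
ADD r2, r2, r7 → r2=20+(-14)=6
SUB r7, r7, #18 → r7=(-14)-18=-32
ADD r2, r2, #7 → r2=6+7=13
ADD r3, r3, #3 → r3=3+3=6
CMP r3, #15  (cmp 6,15)
BNE body: taken
ADD r2, r2, r7 → r2=13+(-32)=-19
SUB r7, r7, #18 → r7=(-32)-18=-50
ADD r2, r2, #7 → r2=(-19)+7=-12
ADD r3, r3, #3 → r3=6+3=9
CMP r3, #15  (cmp 9,15)
BNE body: taken
ADD r2, r2, r7 → r2=(-12)+(-50)=-62
SUB r7, r7, #18 → r7=(-50)-18=-68
ADD r2, r2, #7 → r2=(-62)+7=-55
ADD r3, r3, #3 → r3=9+3=12
CMP r3, #15  (cmp 12,15)
BNE body: taken
ADD r2, r2, r7 → r2=(-55)+(-68)=-123
SUB r7, r7, #18 → r7=(-68)-18=-86
ADD r2, r2, #7 → r2=(-123)+7=-116
ADD r3, r3, #3 → r3=12+3=15
CMP r3, #15  (cmp 15,15)
After step 32: r2 = -116.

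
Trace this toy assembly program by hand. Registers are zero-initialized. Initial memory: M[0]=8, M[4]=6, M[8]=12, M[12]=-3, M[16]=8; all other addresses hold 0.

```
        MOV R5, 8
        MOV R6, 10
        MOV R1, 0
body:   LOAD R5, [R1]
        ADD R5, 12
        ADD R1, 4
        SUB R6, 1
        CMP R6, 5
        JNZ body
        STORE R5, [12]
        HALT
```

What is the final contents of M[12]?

MOV R5, 8 → R5=8
MOV R6, 10 → R6=10
MOV R1, 0 → R1=0
LOAD R5, [R1] → R5=M[0]=8
ADD R5, 12 → R5=8+12=20
ADD R1, 4 → R1=0+4=4
SUB R6, 1 → R6=10-1=9
CMP R6, 5  (cmp 9,5)
JNZ body: taken
LOAD R5, [R1] → R5=M[4]=6
ADD R5, 12 → R5=6+12=18
ADD R1, 4 → R1=4+4=8
SUB R6, 1 → R6=9-1=8
CMP R6, 5  (cmp 8,5)
JNZ body: taken
LOAD R5, [R1] → R5=M[8]=12
ADD R5, 12 → R5=12+12=24
ADD R1, 4 → R1=8+4=12
SUB R6, 1 → R6=8-1=7
CMP R6, 5  (cmp 7,5)
JNZ body: taken
LOAD R5, [R1] → R5=M[12]=-3
ADD R5, 12 → R5=(-3)+12=9
ADD R1, 4 → R1=12+4=16
SUB R6, 1 → R6=7-1=6
CMP R6, 5  (cmp 6,5)
JNZ body: taken
LOAD R5, [R1] → R5=M[16]=8
ADD R5, 12 → R5=8+12=20
ADD R1, 4 → R1=16+4=20
SUB R6, 1 → R6=6-1=5
CMP R6, 5  (cmp 5,5)
JNZ body: not taken
STORE R5, [12] → M[12]=20
halt.

20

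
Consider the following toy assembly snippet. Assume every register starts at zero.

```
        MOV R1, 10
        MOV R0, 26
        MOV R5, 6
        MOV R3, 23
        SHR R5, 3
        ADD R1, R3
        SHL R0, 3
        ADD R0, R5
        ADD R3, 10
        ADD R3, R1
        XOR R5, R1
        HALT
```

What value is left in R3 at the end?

after MOV R1, 10: R1=10
after MOV R0, 26: R0=26
after MOV R5, 6: R5=6
after MOV R3, 23: R3=23
after SHR R5, 3: R5=6>>3=0
after ADD R1, R3: R1=10+23=33
after SHL R0, 3: R0=26<<3=208
after ADD R0, R5: R0=208+0=208
after ADD R3, 10: R3=23+10=33
after ADD R3, R1: R3=33+33=66
after XOR R5, R1: R5=0^33=33
halt.

66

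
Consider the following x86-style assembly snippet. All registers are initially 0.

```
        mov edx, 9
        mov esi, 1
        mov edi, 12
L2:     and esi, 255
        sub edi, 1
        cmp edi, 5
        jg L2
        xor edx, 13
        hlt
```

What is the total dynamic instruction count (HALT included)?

edx=9
esi=1
edi=12
esi=1&255=1
edi=12-1=11
cmp edi, 5  (cmp 11,5)
jg L2: taken
esi=1&255=1
edi=11-1=10
cmp edi, 5  (cmp 10,5)
jg L2: taken
esi=1&255=1
edi=10-1=9
cmp edi, 5  (cmp 9,5)
jg L2: taken
esi=1&255=1
edi=9-1=8
cmp edi, 5  (cmp 8,5)
jg L2: taken
esi=1&255=1
edi=8-1=7
cmp edi, 5  (cmp 7,5)
jg L2: taken
esi=1&255=1
edi=7-1=6
cmp edi, 5  (cmp 6,5)
jg L2: taken
esi=1&255=1
edi=6-1=5
cmp edi, 5  (cmp 5,5)
jg L2: not taken
edx=9^13=4
halt.
Total executed instructions: 33.

33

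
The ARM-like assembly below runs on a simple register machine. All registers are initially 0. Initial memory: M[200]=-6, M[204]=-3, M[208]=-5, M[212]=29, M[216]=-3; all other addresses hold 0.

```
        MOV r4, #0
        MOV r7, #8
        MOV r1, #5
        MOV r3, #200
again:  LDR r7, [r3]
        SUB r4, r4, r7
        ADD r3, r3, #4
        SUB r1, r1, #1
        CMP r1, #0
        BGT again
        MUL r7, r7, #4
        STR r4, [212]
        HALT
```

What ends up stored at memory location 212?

r4=0
r7=8
r1=5
r3=200
r7=M[200]=-6
r4=0-(-6)=6
r3=200+4=204
r1=5-1=4
CMP r1, #0  (cmp 4,0)
BGT again: taken
r7=M[204]=-3
r4=6-(-3)=9
r3=204+4=208
r1=4-1=3
CMP r1, #0  (cmp 3,0)
BGT again: taken
r7=M[208]=-5
r4=9-(-5)=14
r3=208+4=212
r1=3-1=2
CMP r1, #0  (cmp 2,0)
BGT again: taken
r7=M[212]=29
r4=14-29=-15
r3=212+4=216
r1=2-1=1
CMP r1, #0  (cmp 1,0)
BGT again: taken
r7=M[216]=-3
r4=(-15)-(-3)=-12
r3=216+4=220
r1=1-1=0
CMP r1, #0  (cmp 0,0)
BGT again: not taken
r7=(-3)*4=-12
STR r4, [212] → M[212]=-12
halt.

-12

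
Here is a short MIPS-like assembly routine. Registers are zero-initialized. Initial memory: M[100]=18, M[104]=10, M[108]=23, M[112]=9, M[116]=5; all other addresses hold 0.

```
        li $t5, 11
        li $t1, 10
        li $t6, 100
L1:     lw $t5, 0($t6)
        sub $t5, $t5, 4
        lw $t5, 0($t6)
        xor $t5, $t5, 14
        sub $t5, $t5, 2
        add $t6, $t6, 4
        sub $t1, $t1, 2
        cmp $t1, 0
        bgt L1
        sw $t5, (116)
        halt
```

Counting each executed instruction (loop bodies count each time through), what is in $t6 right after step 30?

$t5=11
$t1=10
$t6=100
$t5=M[100]=18
$t5=18-4=14
$t5=M[100]=18
$t5=18^14=28
$t5=28-2=26
$t6=100+4=104
$t1=10-2=8
cmp $t1, 0  (cmp 8,0)
bgt L1: taken
$t5=M[104]=10
$t5=10-4=6
$t5=M[104]=10
$t5=10^14=4
$t5=4-2=2
$t6=104+4=108
$t1=8-2=6
cmp $t1, 0  (cmp 6,0)
bgt L1: taken
$t5=M[108]=23
$t5=23-4=19
$t5=M[108]=23
$t5=23^14=25
$t5=25-2=23
$t6=108+4=112
$t1=6-2=4
cmp $t1, 0  (cmp 4,0)
bgt L1: taken
After step 30: $t6 = 112.

112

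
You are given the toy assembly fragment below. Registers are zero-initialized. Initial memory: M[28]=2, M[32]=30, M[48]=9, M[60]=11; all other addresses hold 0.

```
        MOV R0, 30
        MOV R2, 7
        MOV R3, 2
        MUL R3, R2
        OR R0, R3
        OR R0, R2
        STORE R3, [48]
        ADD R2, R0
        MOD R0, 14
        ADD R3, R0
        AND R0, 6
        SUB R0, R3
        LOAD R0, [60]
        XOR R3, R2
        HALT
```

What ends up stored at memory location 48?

MOV R0, 30 → R0=30
MOV R2, 7 → R2=7
MOV R3, 2 → R3=2
MUL R3, R2 → R3=2*7=14
OR R0, R3 → R0=30|14=30
OR R0, R2 → R0=30|7=31
STORE R3, [48] → M[48]=14
ADD R2, R0 → R2=7+31=38
MOD R0, 14 → R0=31%14=3
ADD R3, R0 → R3=14+3=17
AND R0, 6 → R0=3&6=2
SUB R0, R3 → R0=2-17=-15
LOAD R0, [60] → R0=M[60]=11
XOR R3, R2 → R3=17^38=55
halt.

14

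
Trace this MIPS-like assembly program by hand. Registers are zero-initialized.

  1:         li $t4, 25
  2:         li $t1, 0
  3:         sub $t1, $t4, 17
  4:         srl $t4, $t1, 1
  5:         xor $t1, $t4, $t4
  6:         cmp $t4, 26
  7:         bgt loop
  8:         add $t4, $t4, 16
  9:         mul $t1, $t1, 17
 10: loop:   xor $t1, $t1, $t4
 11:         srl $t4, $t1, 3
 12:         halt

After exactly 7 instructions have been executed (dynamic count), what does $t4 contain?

after li $t4, 25: $t4=25
after li $t1, 0: $t1=0
after sub $t1, $t4, 17: $t1=25-17=8
after srl $t4, $t1, 1: $t4=8>>1=4
after xor $t1, $t4, $t4: $t1=4^4=0
cmp $t4, 26  (cmp 4,26)
bgt loop: not taken
After step 7: $t4 = 4.

4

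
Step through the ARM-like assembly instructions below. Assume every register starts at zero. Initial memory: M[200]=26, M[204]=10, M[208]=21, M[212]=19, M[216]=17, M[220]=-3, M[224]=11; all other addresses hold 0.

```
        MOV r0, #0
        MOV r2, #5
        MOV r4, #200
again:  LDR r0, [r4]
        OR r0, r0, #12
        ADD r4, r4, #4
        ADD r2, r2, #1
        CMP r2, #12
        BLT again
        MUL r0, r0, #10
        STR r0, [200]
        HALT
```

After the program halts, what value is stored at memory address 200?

r0=0
r2=5
r4=200
r0=M[200]=26
r0=26|12=30
r4=200+4=204
r2=5+1=6
CMP r2, #12  (cmp 6,12)
BLT again: taken
r0=M[204]=10
r0=10|12=14
r4=204+4=208
r2=6+1=7
CMP r2, #12  (cmp 7,12)
BLT again: taken
r0=M[208]=21
r0=21|12=29
r4=208+4=212
r2=7+1=8
CMP r2, #12  (cmp 8,12)
BLT again: taken
r0=M[212]=19
r0=19|12=31
r4=212+4=216
r2=8+1=9
CMP r2, #12  (cmp 9,12)
BLT again: taken
r0=M[216]=17
r0=17|12=29
r4=216+4=220
r2=9+1=10
CMP r2, #12  (cmp 10,12)
BLT again: taken
r0=M[220]=-3
r0=(-3)|12=-3
r4=220+4=224
r2=10+1=11
CMP r2, #12  (cmp 11,12)
BLT again: taken
r0=M[224]=11
r0=11|12=15
r4=224+4=228
r2=11+1=12
CMP r2, #12  (cmp 12,12)
BLT again: not taken
r0=15*10=150
STR r0, [200] → M[200]=150
halt.

150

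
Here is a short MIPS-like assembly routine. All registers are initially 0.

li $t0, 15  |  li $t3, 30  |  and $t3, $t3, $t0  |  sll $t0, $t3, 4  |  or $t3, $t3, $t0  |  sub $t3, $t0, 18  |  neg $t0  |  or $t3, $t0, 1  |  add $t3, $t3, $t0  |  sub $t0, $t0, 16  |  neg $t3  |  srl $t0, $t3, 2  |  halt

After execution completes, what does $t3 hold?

447

li $t0, 15 → $t0=15
li $t3, 30 → $t3=30
and $t3, $t3, $t0 → $t3=30&15=14
sll $t0, $t3, 4 → $t0=14<<4=224
or $t3, $t3, $t0 → $t3=14|224=238
sub $t3, $t0, 18 → $t3=224-18=206
neg $t0 → $t0=-(224)=-224
or $t3, $t0, 1 → $t3=(-224)|1=-223
add $t3, $t3, $t0 → $t3=(-223)+(-224)=-447
sub $t0, $t0, 16 → $t0=(-224)-16=-240
neg $t3 → $t3=-(-447)=447
srl $t0, $t3, 2 → $t0=447>>2=111
halt.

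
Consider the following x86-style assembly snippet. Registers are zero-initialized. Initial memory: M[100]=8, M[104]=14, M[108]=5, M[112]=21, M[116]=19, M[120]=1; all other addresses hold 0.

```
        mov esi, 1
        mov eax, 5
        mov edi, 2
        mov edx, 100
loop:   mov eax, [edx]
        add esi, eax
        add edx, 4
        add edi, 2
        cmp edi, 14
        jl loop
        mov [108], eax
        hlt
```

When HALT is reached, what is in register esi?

69

esi=1
eax=5
edi=2
edx=100
eax=M[100]=8
esi=1+8=9
edx=100+4=104
edi=2+2=4
cmp edi, 14  (cmp 4,14)
jl loop: taken
eax=M[104]=14
esi=9+14=23
edx=104+4=108
edi=4+2=6
cmp edi, 14  (cmp 6,14)
jl loop: taken
eax=M[108]=5
esi=23+5=28
edx=108+4=112
edi=6+2=8
cmp edi, 14  (cmp 8,14)
jl loop: taken
eax=M[112]=21
esi=28+21=49
edx=112+4=116
edi=8+2=10
cmp edi, 14  (cmp 10,14)
jl loop: taken
eax=M[116]=19
esi=49+19=68
edx=116+4=120
edi=10+2=12
cmp edi, 14  (cmp 12,14)
jl loop: taken
eax=M[120]=1
esi=68+1=69
edx=120+4=124
edi=12+2=14
cmp edi, 14  (cmp 14,14)
jl loop: not taken
mov [108], eax → M[108]=1
halt.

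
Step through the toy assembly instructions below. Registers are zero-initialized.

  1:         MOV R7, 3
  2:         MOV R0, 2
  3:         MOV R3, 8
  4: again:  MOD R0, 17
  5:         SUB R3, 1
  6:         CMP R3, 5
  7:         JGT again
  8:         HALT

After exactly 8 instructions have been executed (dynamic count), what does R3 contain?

7

after MOV R7, 3: R7=3
after MOV R0, 2: R0=2
after MOV R3, 8: R3=8
after MOD R0, 17: R0=2%17=2
after SUB R3, 1: R3=8-1=7
CMP R3, 5  (cmp 7,5)
JGT again: taken
after MOD R0, 17: R0=2%17=2
After step 8: R3 = 7.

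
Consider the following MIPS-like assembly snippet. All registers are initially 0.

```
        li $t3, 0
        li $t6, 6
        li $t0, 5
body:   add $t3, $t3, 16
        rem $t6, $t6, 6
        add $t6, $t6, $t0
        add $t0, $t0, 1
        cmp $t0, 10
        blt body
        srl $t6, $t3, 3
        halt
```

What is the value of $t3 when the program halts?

after li $t3, 0: $t3=0
after li $t6, 6: $t6=6
after li $t0, 5: $t0=5
after add $t3, $t3, 16: $t3=0+16=16
after rem $t6, $t6, 6: $t6=6%6=0
after add $t6, $t6, $t0: $t6=0+5=5
after add $t0, $t0, 1: $t0=5+1=6
cmp $t0, 10  (cmp 6,10)
blt body: taken
after add $t3, $t3, 16: $t3=16+16=32
after rem $t6, $t6, 6: $t6=5%6=5
after add $t6, $t6, $t0: $t6=5+6=11
after add $t0, $t0, 1: $t0=6+1=7
cmp $t0, 10  (cmp 7,10)
blt body: taken
after add $t3, $t3, 16: $t3=32+16=48
after rem $t6, $t6, 6: $t6=11%6=5
after add $t6, $t6, $t0: $t6=5+7=12
after add $t0, $t0, 1: $t0=7+1=8
cmp $t0, 10  (cmp 8,10)
blt body: taken
after add $t3, $t3, 16: $t3=48+16=64
after rem $t6, $t6, 6: $t6=12%6=0
after add $t6, $t6, $t0: $t6=0+8=8
after add $t0, $t0, 1: $t0=8+1=9
cmp $t0, 10  (cmp 9,10)
blt body: taken
after add $t3, $t3, 16: $t3=64+16=80
after rem $t6, $t6, 6: $t6=8%6=2
after add $t6, $t6, $t0: $t6=2+9=11
after add $t0, $t0, 1: $t0=9+1=10
cmp $t0, 10  (cmp 10,10)
blt body: not taken
after srl $t6, $t3, 3: $t6=80>>3=10
halt.

80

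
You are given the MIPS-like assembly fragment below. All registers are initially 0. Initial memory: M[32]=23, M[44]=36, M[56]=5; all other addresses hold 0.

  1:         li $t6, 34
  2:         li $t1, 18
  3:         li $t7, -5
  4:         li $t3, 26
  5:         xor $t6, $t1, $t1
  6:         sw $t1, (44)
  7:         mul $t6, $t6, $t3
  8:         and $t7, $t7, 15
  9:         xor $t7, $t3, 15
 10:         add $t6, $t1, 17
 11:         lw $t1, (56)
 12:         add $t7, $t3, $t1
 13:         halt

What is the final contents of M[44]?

18

li $t6, 34 → $t6=34
li $t1, 18 → $t1=18
li $t7, -5 → $t7=-5
li $t3, 26 → $t3=26
xor $t6, $t1, $t1 → $t6=18^18=0
sw $t1, (44) → M[44]=18
mul $t6, $t6, $t3 → $t6=0*26=0
and $t7, $t7, 15 → $t7=(-5)&15=11
xor $t7, $t3, 15 → $t7=26^15=21
add $t6, $t1, 17 → $t6=18+17=35
lw $t1, (56) → $t1=M[56]=5
add $t7, $t3, $t1 → $t7=26+5=31
halt.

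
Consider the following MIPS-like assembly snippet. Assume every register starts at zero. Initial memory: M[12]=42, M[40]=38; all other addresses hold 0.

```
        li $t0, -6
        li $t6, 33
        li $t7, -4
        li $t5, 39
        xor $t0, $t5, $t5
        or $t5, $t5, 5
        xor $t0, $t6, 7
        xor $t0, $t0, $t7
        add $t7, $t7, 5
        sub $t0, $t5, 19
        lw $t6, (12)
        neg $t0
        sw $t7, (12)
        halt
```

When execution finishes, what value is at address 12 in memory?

li $t0, -6 → $t0=-6
li $t6, 33 → $t6=33
li $t7, -4 → $t7=-4
li $t5, 39 → $t5=39
xor $t0, $t5, $t5 → $t0=39^39=0
or $t5, $t5, 5 → $t5=39|5=39
xor $t0, $t6, 7 → $t0=33^7=38
xor $t0, $t0, $t7 → $t0=38^(-4)=-38
add $t7, $t7, 5 → $t7=(-4)+5=1
sub $t0, $t5, 19 → $t0=39-19=20
lw $t6, (12) → $t6=M[12]=42
neg $t0 → $t0=-(20)=-20
sw $t7, (12) → M[12]=1
halt.

1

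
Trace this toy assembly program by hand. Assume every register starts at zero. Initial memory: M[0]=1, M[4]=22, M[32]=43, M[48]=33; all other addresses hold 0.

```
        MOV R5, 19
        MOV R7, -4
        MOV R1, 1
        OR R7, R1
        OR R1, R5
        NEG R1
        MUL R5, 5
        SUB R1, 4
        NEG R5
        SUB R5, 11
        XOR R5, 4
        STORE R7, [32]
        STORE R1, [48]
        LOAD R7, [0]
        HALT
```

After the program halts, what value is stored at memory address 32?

-3

after MOV R5, 19: R5=19
after MOV R7, -4: R7=-4
after MOV R1, 1: R1=1
after OR R7, R1: R7=(-4)|1=-3
after OR R1, R5: R1=1|19=19
after NEG R1: R1=-(19)=-19
after MUL R5, 5: R5=19*5=95
after SUB R1, 4: R1=(-19)-4=-23
after NEG R5: R5=-(95)=-95
after SUB R5, 11: R5=(-95)-11=-106
after XOR R5, 4: R5=(-106)^4=-110
STORE R7, [32] → M[32]=-3
STORE R1, [48] → M[48]=-23
after LOAD R7, [0]: R7=M[0]=1
halt.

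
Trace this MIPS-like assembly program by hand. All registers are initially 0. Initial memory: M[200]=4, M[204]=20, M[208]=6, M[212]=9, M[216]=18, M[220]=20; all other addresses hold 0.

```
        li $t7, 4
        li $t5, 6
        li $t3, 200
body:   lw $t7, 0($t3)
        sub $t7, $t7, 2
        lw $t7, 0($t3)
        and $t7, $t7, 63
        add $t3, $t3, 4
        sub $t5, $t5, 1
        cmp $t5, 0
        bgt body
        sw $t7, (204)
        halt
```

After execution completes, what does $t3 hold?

224

li $t7, 4 → $t7=4
li $t5, 6 → $t5=6
li $t3, 200 → $t3=200
lw $t7, 0($t3) → $t7=M[200]=4
sub $t7, $t7, 2 → $t7=4-2=2
lw $t7, 0($t3) → $t7=M[200]=4
and $t7, $t7, 63 → $t7=4&63=4
add $t3, $t3, 4 → $t3=200+4=204
sub $t5, $t5, 1 → $t5=6-1=5
cmp $t5, 0  (cmp 5,0)
bgt body: taken
lw $t7, 0($t3) → $t7=M[204]=20
sub $t7, $t7, 2 → $t7=20-2=18
lw $t7, 0($t3) → $t7=M[204]=20
and $t7, $t7, 63 → $t7=20&63=20
add $t3, $t3, 4 → $t3=204+4=208
sub $t5, $t5, 1 → $t5=5-1=4
cmp $t5, 0  (cmp 4,0)
bgt body: taken
lw $t7, 0($t3) → $t7=M[208]=6
sub $t7, $t7, 2 → $t7=6-2=4
lw $t7, 0($t3) → $t7=M[208]=6
and $t7, $t7, 63 → $t7=6&63=6
add $t3, $t3, 4 → $t3=208+4=212
sub $t5, $t5, 1 → $t5=4-1=3
cmp $t5, 0  (cmp 3,0)
bgt body: taken
lw $t7, 0($t3) → $t7=M[212]=9
sub $t7, $t7, 2 → $t7=9-2=7
lw $t7, 0($t3) → $t7=M[212]=9
and $t7, $t7, 63 → $t7=9&63=9
add $t3, $t3, 4 → $t3=212+4=216
sub $t5, $t5, 1 → $t5=3-1=2
cmp $t5, 0  (cmp 2,0)
bgt body: taken
lw $t7, 0($t3) → $t7=M[216]=18
sub $t7, $t7, 2 → $t7=18-2=16
lw $t7, 0($t3) → $t7=M[216]=18
and $t7, $t7, 63 → $t7=18&63=18
add $t3, $t3, 4 → $t3=216+4=220
sub $t5, $t5, 1 → $t5=2-1=1
cmp $t5, 0  (cmp 1,0)
bgt body: taken
lw $t7, 0($t3) → $t7=M[220]=20
sub $t7, $t7, 2 → $t7=20-2=18
lw $t7, 0($t3) → $t7=M[220]=20
and $t7, $t7, 63 → $t7=20&63=20
add $t3, $t3, 4 → $t3=220+4=224
sub $t5, $t5, 1 → $t5=1-1=0
cmp $t5, 0  (cmp 0,0)
bgt body: not taken
sw $t7, (204) → M[204]=20
halt.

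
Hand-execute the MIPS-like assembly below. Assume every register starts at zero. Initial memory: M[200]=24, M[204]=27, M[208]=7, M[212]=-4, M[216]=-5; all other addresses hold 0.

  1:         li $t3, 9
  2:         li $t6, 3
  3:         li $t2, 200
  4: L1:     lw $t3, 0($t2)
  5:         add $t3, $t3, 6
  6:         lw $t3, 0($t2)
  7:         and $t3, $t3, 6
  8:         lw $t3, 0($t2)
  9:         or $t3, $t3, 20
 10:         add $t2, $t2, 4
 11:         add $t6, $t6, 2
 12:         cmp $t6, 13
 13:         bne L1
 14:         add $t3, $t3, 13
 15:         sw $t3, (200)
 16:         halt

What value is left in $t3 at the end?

li $t3, 9 → $t3=9
li $t6, 3 → $t6=3
li $t2, 200 → $t2=200
lw $t3, 0($t2) → $t3=M[200]=24
add $t3, $t3, 6 → $t3=24+6=30
lw $t3, 0($t2) → $t3=M[200]=24
and $t3, $t3, 6 → $t3=24&6=0
lw $t3, 0($t2) → $t3=M[200]=24
or $t3, $t3, 20 → $t3=24|20=28
add $t2, $t2, 4 → $t2=200+4=204
add $t6, $t6, 2 → $t6=3+2=5
cmp $t6, 13  (cmp 5,13)
bne L1: taken
lw $t3, 0($t2) → $t3=M[204]=27
add $t3, $t3, 6 → $t3=27+6=33
lw $t3, 0($t2) → $t3=M[204]=27
and $t3, $t3, 6 → $t3=27&6=2
lw $t3, 0($t2) → $t3=M[204]=27
or $t3, $t3, 20 → $t3=27|20=31
add $t2, $t2, 4 → $t2=204+4=208
add $t6, $t6, 2 → $t6=5+2=7
cmp $t6, 13  (cmp 7,13)
bne L1: taken
lw $t3, 0($t2) → $t3=M[208]=7
add $t3, $t3, 6 → $t3=7+6=13
lw $t3, 0($t2) → $t3=M[208]=7
and $t3, $t3, 6 → $t3=7&6=6
lw $t3, 0($t2) → $t3=M[208]=7
or $t3, $t3, 20 → $t3=7|20=23
add $t2, $t2, 4 → $t2=208+4=212
add $t6, $t6, 2 → $t6=7+2=9
cmp $t6, 13  (cmp 9,13)
bne L1: taken
lw $t3, 0($t2) → $t3=M[212]=-4
add $t3, $t3, 6 → $t3=(-4)+6=2
lw $t3, 0($t2) → $t3=M[212]=-4
and $t3, $t3, 6 → $t3=(-4)&6=4
lw $t3, 0($t2) → $t3=M[212]=-4
or $t3, $t3, 20 → $t3=(-4)|20=-4
add $t2, $t2, 4 → $t2=212+4=216
add $t6, $t6, 2 → $t6=9+2=11
cmp $t6, 13  (cmp 11,13)
bne L1: taken
lw $t3, 0($t2) → $t3=M[216]=-5
add $t3, $t3, 6 → $t3=(-5)+6=1
lw $t3, 0($t2) → $t3=M[216]=-5
and $t3, $t3, 6 → $t3=(-5)&6=2
lw $t3, 0($t2) → $t3=M[216]=-5
or $t3, $t3, 20 → $t3=(-5)|20=-1
add $t2, $t2, 4 → $t2=216+4=220
add $t6, $t6, 2 → $t6=11+2=13
cmp $t6, 13  (cmp 13,13)
bne L1: not taken
add $t3, $t3, 13 → $t3=(-1)+13=12
sw $t3, (200) → M[200]=12
halt.

12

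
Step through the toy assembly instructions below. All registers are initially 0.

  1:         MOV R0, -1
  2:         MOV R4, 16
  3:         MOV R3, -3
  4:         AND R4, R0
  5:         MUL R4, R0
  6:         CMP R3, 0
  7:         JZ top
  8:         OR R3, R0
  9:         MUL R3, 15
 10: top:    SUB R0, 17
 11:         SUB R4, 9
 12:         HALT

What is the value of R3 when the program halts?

MOV R0, -1 → R0=-1
MOV R4, 16 → R4=16
MOV R3, -3 → R3=-3
AND R4, R0 → R4=16&(-1)=16
MUL R4, R0 → R4=16*(-1)=-16
CMP R3, 0  (cmp -3,0)
JZ top: not taken
OR R3, R0 → R3=(-3)|(-1)=-1
MUL R3, 15 → R3=(-1)*15=-15
SUB R0, 17 → R0=(-1)-17=-18
SUB R4, 9 → R4=(-16)-9=-25
halt.

-15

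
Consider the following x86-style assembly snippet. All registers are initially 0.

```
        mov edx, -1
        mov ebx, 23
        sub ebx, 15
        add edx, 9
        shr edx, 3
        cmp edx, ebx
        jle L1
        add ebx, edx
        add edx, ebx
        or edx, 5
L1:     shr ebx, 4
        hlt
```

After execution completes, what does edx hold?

1

mov edx, -1 → edx=-1
mov ebx, 23 → ebx=23
sub ebx, 15 → ebx=23-15=8
add edx, 9 → edx=(-1)+9=8
shr edx, 3 → edx=8>>3=1
cmp edx, ebx  (cmp 1,8)
jle L1: taken
shr ebx, 4 → ebx=8>>4=0
halt.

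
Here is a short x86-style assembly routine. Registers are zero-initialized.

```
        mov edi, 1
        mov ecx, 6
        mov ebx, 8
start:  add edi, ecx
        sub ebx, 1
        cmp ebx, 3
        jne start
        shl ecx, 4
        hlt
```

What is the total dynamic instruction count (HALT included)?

25

mov edi, 1 → edi=1
mov ecx, 6 → ecx=6
mov ebx, 8 → ebx=8
add edi, ecx → edi=1+6=7
sub ebx, 1 → ebx=8-1=7
cmp ebx, 3  (cmp 7,3)
jne start: taken
add edi, ecx → edi=7+6=13
sub ebx, 1 → ebx=7-1=6
cmp ebx, 3  (cmp 6,3)
jne start: taken
add edi, ecx → edi=13+6=19
sub ebx, 1 → ebx=6-1=5
cmp ebx, 3  (cmp 5,3)
jne start: taken
add edi, ecx → edi=19+6=25
sub ebx, 1 → ebx=5-1=4
cmp ebx, 3  (cmp 4,3)
jne start: taken
add edi, ecx → edi=25+6=31
sub ebx, 1 → ebx=4-1=3
cmp ebx, 3  (cmp 3,3)
jne start: not taken
shl ecx, 4 → ecx=6<<4=96
halt.
Total executed instructions: 25.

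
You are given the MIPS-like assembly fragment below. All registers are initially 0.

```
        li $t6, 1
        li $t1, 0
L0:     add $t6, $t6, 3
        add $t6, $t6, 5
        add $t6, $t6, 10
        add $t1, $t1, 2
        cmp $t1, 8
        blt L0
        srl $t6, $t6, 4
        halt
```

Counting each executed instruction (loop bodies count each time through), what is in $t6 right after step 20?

after li $t6, 1: $t6=1
after li $t1, 0: $t1=0
after add $t6, $t6, 3: $t6=1+3=4
after add $t6, $t6, 5: $t6=4+5=9
after add $t6, $t6, 10: $t6=9+10=19
after add $t1, $t1, 2: $t1=0+2=2
cmp $t1, 8  (cmp 2,8)
blt L0: taken
after add $t6, $t6, 3: $t6=19+3=22
after add $t6, $t6, 5: $t6=22+5=27
after add $t6, $t6, 10: $t6=27+10=37
after add $t1, $t1, 2: $t1=2+2=4
cmp $t1, 8  (cmp 4,8)
blt L0: taken
after add $t6, $t6, 3: $t6=37+3=40
after add $t6, $t6, 5: $t6=40+5=45
after add $t6, $t6, 10: $t6=45+10=55
after add $t1, $t1, 2: $t1=4+2=6
cmp $t1, 8  (cmp 6,8)
blt L0: taken
After step 20: $t6 = 55.

55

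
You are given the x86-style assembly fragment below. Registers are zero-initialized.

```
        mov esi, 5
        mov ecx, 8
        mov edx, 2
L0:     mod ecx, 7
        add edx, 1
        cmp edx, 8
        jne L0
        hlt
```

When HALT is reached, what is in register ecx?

after mov esi, 5: esi=5
after mov ecx, 8: ecx=8
after mov edx, 2: edx=2
after mod ecx, 7: ecx=8%7=1
after add edx, 1: edx=2+1=3
cmp edx, 8  (cmp 3,8)
jne L0: taken
after mod ecx, 7: ecx=1%7=1
after add edx, 1: edx=3+1=4
cmp edx, 8  (cmp 4,8)
jne L0: taken
after mod ecx, 7: ecx=1%7=1
after add edx, 1: edx=4+1=5
cmp edx, 8  (cmp 5,8)
jne L0: taken
after mod ecx, 7: ecx=1%7=1
after add edx, 1: edx=5+1=6
cmp edx, 8  (cmp 6,8)
jne L0: taken
after mod ecx, 7: ecx=1%7=1
after add edx, 1: edx=6+1=7
cmp edx, 8  (cmp 7,8)
jne L0: taken
after mod ecx, 7: ecx=1%7=1
after add edx, 1: edx=7+1=8
cmp edx, 8  (cmp 8,8)
jne L0: not taken
halt.

1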